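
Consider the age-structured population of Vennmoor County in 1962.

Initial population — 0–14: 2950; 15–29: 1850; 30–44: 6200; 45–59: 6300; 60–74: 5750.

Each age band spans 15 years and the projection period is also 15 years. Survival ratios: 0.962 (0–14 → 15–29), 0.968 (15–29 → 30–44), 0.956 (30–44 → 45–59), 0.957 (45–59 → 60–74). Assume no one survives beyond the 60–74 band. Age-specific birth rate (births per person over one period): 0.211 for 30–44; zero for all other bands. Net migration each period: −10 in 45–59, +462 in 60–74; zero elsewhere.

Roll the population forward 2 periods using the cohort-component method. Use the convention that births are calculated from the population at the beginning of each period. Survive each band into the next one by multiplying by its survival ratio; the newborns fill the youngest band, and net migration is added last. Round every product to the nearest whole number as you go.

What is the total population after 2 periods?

12210

Numbering the groups 1..5 from youngest to oldest:
— Period 1 —
Births: 6200 × 0.211 = 1308
Group 2: 2950 × 0.962 = 2838
Group 3: 1850 × 0.968 = 1791
Group 4: 6200 × 0.956 = 5927
Group 5: 6300 × 0.957 = 6029
Net migration: Group 4 − 10 → 5917; Group 5 + 462 → 6491
Population now: 0–14=1308, 15–29=2838, 30–44=1791, 45–59=5917, 60–74=6491
— Period 2 —
Births: 1791 × 0.211 = 378
Group 2: 1308 × 0.962 = 1258
Group 3: 2838 × 0.968 = 2747
Group 4: 1791 × 0.956 = 1712
Group 5: 5917 × 0.957 = 5663
Net migration: Group 4 − 10 → 1702; Group 5 + 462 → 6125
Population now: 0–14=378, 15–29=1258, 30–44=2747, 45–59=1702, 60–74=6125
Total after period 2: 378 + 1258 + 2747 + 1702 + 6125 = 12210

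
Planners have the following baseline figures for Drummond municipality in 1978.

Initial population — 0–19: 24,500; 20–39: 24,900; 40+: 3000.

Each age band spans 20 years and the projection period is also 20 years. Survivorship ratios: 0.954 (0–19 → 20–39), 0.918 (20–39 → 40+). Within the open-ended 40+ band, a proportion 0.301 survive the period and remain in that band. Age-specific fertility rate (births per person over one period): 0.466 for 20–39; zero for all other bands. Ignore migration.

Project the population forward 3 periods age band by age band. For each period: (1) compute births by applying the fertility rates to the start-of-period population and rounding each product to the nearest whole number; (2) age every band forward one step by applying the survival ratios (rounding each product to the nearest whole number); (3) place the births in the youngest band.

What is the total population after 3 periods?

Let band 1 be 0–19 through band 3 = 40+.
[period 1]
Births: 24900 × 0.466 = 11603
Band 2: 24500 × 0.954 = 23373
Band 3: 24900 × 0.918 + 3000 × 0.301 = 22858 + 903 = 23761
→ [11603, 23373, 23761]
[period 2]
Births: 23373 × 0.466 = 10892
Band 2: 11603 × 0.954 = 11069
Band 3: 23373 × 0.918 + 23761 × 0.301 = 21456 + 7152 = 28608
→ [10892, 11069, 28608]
[period 3]
Births: 11069 × 0.466 = 5158
Band 2: 10892 × 0.954 = 10391
Band 3: 11069 × 0.918 + 28608 × 0.301 = 10161 + 8611 = 18772
→ [5158, 10391, 18772]
Total after period 3: 5158 + 10391 + 18772 = 34321

34321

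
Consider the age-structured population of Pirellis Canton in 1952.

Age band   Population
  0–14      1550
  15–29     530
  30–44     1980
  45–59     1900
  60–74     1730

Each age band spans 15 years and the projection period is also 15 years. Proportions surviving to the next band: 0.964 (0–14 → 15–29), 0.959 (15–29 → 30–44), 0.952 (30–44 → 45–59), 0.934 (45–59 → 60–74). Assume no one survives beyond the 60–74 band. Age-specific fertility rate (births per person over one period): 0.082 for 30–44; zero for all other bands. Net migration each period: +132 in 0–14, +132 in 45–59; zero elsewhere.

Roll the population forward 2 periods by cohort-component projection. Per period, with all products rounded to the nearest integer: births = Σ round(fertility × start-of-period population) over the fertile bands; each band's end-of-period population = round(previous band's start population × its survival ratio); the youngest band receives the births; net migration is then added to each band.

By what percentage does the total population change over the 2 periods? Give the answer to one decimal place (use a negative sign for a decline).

-42.9

[period 1]
Births: 1980 * 0.082 = 162
15–29: 1550 * 0.964 = 1494
30–44: 530 * 0.959 = 508
45–59: 1980 * 0.952 = 1885
60–74: 1900 * 0.934 = 1775
Net migration: 0–14 + 132 → 294; 45–59 + 132 → 2017
Population now: 0–14=294, 15–29=1494, 30–44=508, 45–59=2017, 60–74=1775
[period 2]
Births: 508 * 0.082 = 42
15–29: 294 * 0.964 = 283
30–44: 1494 * 0.959 = 1433
45–59: 508 * 0.952 = 484
60–74: 2017 * 0.934 = 1884
Net migration: 0–14 + 132 → 174; 45–59 + 132 → 616
Population now: 0–14=174, 15–29=283, 30–44=1433, 45–59=616, 60–74=1884
Total: 7690 → 4390; change = -3300; percentage change = -42.9%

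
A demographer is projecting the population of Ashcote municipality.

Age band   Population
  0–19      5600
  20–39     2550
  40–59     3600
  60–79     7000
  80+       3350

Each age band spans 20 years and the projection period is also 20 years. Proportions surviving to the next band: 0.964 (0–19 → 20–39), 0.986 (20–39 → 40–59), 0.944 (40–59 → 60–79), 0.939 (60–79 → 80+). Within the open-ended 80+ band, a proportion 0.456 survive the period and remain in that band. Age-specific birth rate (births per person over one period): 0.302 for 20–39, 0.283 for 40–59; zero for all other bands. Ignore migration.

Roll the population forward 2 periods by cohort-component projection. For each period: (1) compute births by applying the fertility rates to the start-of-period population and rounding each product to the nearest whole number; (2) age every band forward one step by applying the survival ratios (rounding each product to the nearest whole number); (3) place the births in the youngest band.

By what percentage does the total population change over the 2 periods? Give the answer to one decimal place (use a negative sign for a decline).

-15.6

(Groups numbered youngest = 1 to oldest = 5.)
[period 1]
Births: 2550 * 0.302 = 770, 3600 * 0.283 = 1019 ⇒ total 1789
Group 2: 5600 * 0.964 = 5398
Group 3: 2550 * 0.986 = 2514
Group 4: 3600 * 0.944 = 3398
Group 5: 7000 * 0.939 + 3350 * 0.456 = 6573 + 1528 = 8101
Population now: 0–19=1789, 20–39=5398, 40–59=2514, 60–79=3398, 80+=8101
[period 2]
Births: 5398 * 0.302 = 1630, 2514 * 0.283 = 711 ⇒ total 2341
Group 2: 1789 * 0.964 = 1725
Group 3: 5398 * 0.986 = 5322
Group 4: 2514 * 0.944 = 2373
Group 5: 3398 * 0.939 + 8101 * 0.456 = 3191 + 3694 = 6885
Population now: 0–19=2341, 20–39=1725, 40–59=5322, 60–79=2373, 80+=6885
Total: 22100 → 18646; change = -3454; percentage change = -15.6%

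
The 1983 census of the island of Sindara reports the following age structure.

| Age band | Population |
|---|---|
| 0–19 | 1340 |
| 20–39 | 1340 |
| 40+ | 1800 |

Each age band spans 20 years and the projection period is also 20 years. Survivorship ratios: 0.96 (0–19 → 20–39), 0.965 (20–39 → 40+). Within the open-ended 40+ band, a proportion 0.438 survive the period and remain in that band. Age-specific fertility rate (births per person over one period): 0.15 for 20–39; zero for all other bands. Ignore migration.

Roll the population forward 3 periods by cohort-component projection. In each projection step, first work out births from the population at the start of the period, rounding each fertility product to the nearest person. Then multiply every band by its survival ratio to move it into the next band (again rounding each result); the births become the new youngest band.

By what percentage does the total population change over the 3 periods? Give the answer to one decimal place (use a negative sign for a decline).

-70.0

Let band 1 be 0–19 through band 3 = 40+.
Period 1.
Births: 1340 * 0.15 = 201
Band 2: 1340 * 0.96 = 1286
Band 3: 1340 * 0.965 + 1800 * 0.438 = 1293 + 788 = 2081
Giving 201 / 1286 / 2081.
Period 2.
Births: 1286 * 0.15 = 193
Band 2: 201 * 0.96 = 193
Band 3: 1286 * 0.965 + 2081 * 0.438 = 1241 + 911 = 2152
Giving 193 / 193 / 2152.
Period 3.
Births: 193 * 0.15 = 29
Band 2: 193 * 0.96 = 185
Band 3: 193 * 0.965 + 2152 * 0.438 = 186 + 943 = 1129
Giving 29 / 185 / 1129.
Total: 4480 → 1343; change = -3137; percentage change = -70.0%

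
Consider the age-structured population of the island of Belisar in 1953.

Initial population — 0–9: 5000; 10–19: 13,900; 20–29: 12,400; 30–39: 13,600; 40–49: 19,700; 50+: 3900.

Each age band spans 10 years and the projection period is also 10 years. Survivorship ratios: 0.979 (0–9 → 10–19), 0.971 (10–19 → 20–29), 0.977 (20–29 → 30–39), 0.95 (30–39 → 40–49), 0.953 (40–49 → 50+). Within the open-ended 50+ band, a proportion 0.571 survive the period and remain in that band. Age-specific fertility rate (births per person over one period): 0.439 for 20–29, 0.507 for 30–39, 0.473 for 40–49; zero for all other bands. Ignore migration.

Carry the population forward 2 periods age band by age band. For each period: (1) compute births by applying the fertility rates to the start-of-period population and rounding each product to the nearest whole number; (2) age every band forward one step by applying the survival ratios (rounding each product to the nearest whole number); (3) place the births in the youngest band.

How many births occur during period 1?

Call the groups 1 to 6, youngest first.
After projecting period 1:
Births: 12400 * 0.439 = 5444  |  13600 * 0.507 = 6895  |  19700 * 0.473 = 9318 → total 21657
Group 2: 5000 * 0.979 = 4895
Group 3: 13900 * 0.971 = 13497
Group 4: 12400 * 0.977 = 12115
Group 5: 13600 * 0.95 = 12920
Group 6: 19700 * 0.953 + 3900 * 0.571 = 18774 + 2227 = 21001
End of period: [21657, 4895, 13497, 12115, 12920, 21001]

21657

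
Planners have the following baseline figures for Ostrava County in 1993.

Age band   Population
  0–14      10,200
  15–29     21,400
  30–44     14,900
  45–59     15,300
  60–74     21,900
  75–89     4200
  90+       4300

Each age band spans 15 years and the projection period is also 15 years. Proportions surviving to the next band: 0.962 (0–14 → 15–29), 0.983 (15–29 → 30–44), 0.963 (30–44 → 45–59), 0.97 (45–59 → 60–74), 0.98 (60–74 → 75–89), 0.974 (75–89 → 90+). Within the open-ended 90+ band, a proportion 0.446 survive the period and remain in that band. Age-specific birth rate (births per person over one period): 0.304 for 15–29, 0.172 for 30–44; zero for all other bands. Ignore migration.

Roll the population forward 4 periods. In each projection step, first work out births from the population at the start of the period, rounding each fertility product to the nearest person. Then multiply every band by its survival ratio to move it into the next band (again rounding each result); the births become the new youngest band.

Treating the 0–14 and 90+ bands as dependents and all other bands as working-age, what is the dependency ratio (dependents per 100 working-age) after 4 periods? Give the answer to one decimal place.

59.0

(Groups numbered youngest = 1 to oldest = 7.)
— Period 1 —
Births: 21400 * 0.304 = 6506 ; 14900 * 0.172 = 2563 — total 9069
Group 2: 10200 * 0.962 = 9812
Group 3: 21400 * 0.983 = 21036
Group 4: 14900 * 0.963 = 14349
Group 5: 15300 * 0.97 = 14841
Group 6: 21900 * 0.98 = 21462
Group 7: 4200 * 0.974 + 4300 * 0.446 = 4091 + 1918 = 6009
Population now: 0–14=9069, 15–29=9812, 30–44=21036, 45–59=14349, 60–74=14841, 75–89=21462, 90+=6009
— Period 2 —
Births: 9812 * 0.304 = 2983 ; 21036 * 0.172 = 3618 — total 6601
Group 2: 9069 * 0.962 = 8724
Group 3: 9812 * 0.983 = 9645
Group 4: 21036 * 0.963 = 20258
Group 5: 14349 * 0.97 = 13919
Group 6: 14841 * 0.98 = 14544
Group 7: 21462 * 0.974 + 6009 * 0.446 = 20904 + 2680 = 23584
Population now: 0–14=6601, 15–29=8724, 30–44=9645, 45–59=20258, 60–74=13919, 75–89=14544, 90+=23584
— Period 3 —
Births: 8724 * 0.304 = 2652 ; 9645 * 0.172 = 1659 — total 4311
Group 2: 6601 * 0.962 = 6350
Group 3: 8724 * 0.983 = 8576
Group 4: 9645 * 0.963 = 9288
Group 5: 20258 * 0.97 = 19650
Group 6: 13919 * 0.98 = 13641
Group 7: 14544 * 0.974 + 23584 * 0.446 = 14166 + 10518 = 24684
Population now: 0–14=4311, 15–29=6350, 30–44=8576, 45–59=9288, 60–74=19650, 75–89=13641, 90+=24684
— Period 4 —
Births: 6350 * 0.304 = 1930 ; 8576 * 0.172 = 1475 — total 3405
Group 2: 4311 * 0.962 = 4147
Group 3: 6350 * 0.983 = 6242
Group 4: 8576 * 0.963 = 8259
Group 5: 9288 * 0.97 = 9009
Group 6: 19650 * 0.98 = 19257
Group 7: 13641 * 0.974 + 24684 * 0.446 = 13286 + 11009 = 24295
Population now: 0–14=3405, 15–29=4147, 30–44=6242, 45–59=8259, 60–74=9009, 75–89=19257, 90+=24295
Dependents (band 0–14 + band 90+) = 3405 + 24295 = 27700; working-age = 46914; ratio = 27700/46914 × 100 = 59.0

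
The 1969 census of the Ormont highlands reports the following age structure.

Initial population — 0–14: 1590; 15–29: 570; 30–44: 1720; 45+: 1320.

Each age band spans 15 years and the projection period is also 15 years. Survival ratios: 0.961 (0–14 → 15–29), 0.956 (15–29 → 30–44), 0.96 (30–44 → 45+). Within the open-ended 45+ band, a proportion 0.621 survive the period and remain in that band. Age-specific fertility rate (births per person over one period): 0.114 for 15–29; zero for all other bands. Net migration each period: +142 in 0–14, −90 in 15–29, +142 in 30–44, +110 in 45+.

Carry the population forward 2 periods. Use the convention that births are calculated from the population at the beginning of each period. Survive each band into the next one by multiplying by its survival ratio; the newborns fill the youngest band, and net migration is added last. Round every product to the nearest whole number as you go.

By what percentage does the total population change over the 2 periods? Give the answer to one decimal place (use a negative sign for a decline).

-17.2

Call the groups 1 to 4, youngest first.
After projecting period 1:
Births: 570 × 0.114 = 65
Group 2: 1590 × 0.961 = 1528
Group 3: 570 × 0.956 = 545
Group 4: 1720 × 0.96 + 1320 × 0.621 = 1651 + 820 = 2471
Net migration: Group 1 + 142 → 207; Group 2 − 90 → 1438; Group 3 + 142 → 687; Group 4 + 110 → 2581
Giving 207 / 1438 / 687 / 2581.
After projecting period 2:
Births: 1438 × 0.114 = 164
Group 2: 207 × 0.961 = 199
Group 3: 1438 × 0.956 = 1375
Group 4: 687 × 0.96 + 2581 × 0.621 = 660 + 1603 = 2263
Net migration: Group 1 + 142 → 306; Group 2 − 90 → 109; Group 3 + 142 → 1517; Group 4 + 110 → 2373
Giving 306 / 109 / 1517 / 2373.
Total: 5200 → 4305; change = -895; percentage change = -17.2%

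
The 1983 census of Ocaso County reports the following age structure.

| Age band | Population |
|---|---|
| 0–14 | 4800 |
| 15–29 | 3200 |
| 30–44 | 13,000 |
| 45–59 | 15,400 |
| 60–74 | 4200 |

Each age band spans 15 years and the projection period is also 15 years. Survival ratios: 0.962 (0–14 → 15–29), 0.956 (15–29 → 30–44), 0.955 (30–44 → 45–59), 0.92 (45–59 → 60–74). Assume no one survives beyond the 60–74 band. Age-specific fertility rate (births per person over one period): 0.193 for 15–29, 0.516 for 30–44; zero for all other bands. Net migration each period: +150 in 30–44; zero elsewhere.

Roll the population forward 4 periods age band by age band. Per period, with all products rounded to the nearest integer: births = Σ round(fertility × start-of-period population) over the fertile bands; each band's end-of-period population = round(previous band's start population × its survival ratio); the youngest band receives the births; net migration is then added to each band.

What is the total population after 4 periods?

Numbering the groups 1..5 from youngest to oldest:
After projecting period 1:
Births: 3200 × 0.193 = 618  |  13000 × 0.516 = 6708 — total 7326
Group 2: 4800 × 0.962 = 4618
Group 3: 3200 × 0.956 = 3059
Group 4: 13000 × 0.955 = 12415
Group 5: 15400 × 0.92 = 14168
Net migration: Group 3 + 150 → 3209
End of period: [7326, 4618, 3209, 12415, 14168]
After projecting period 2:
Births: 4618 × 0.193 = 891  |  3209 × 0.516 = 1656 — total 2547
Group 2: 7326 × 0.962 = 7048
Group 3: 4618 × 0.956 = 4415
Group 4: 3209 × 0.955 = 3065
Group 5: 12415 × 0.92 = 11422
Net migration: Group 3 + 150 → 4565
End of period: [2547, 7048, 4565, 3065, 11422]
After projecting period 3:
Births: 7048 × 0.193 = 1360  |  4565 × 0.516 = 2356 — total 3716
Group 2: 2547 × 0.962 = 2450
Group 3: 7048 × 0.956 = 6738
Group 4: 4565 × 0.955 = 4360
Group 5: 3065 × 0.92 = 2820
Net migration: Group 3 + 150 → 6888
End of period: [3716, 2450, 6888, 4360, 2820]
After projecting period 4:
Births: 2450 × 0.193 = 473  |  6888 × 0.516 = 3554 — total 4027
Group 2: 3716 × 0.962 = 3575
Group 3: 2450 × 0.956 = 2342
Group 4: 6888 × 0.955 = 6578
Group 5: 4360 × 0.92 = 4011
Net migration: Group 3 + 150 → 2492
End of period: [4027, 3575, 2492, 6578, 4011]
Total after period 4: 4027 + 3575 + 2492 + 6578 + 4011 = 20683

20683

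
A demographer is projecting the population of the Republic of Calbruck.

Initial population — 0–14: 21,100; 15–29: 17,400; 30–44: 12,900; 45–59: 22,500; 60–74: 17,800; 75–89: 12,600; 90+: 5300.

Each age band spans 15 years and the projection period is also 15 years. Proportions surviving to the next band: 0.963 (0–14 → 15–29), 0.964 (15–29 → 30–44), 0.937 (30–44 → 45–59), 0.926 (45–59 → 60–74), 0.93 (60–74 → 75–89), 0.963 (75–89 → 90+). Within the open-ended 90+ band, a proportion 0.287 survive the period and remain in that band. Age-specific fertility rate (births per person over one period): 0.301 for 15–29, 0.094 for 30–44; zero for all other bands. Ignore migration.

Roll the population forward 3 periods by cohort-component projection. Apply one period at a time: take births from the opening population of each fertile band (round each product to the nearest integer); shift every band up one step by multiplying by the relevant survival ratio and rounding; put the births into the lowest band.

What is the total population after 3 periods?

84783

Let group 1 be 0–14 through group 7 = 90+.
Period 1.
Births: 17400 × 0.301 = 5237, 12900 × 0.094 = 1213 ⇒ total 6450
Group 2: 21100 × 0.963 = 20319
Group 3: 17400 × 0.964 = 16774
Group 4: 12900 × 0.937 = 12087
Group 5: 22500 × 0.926 = 20835
Group 6: 17800 × 0.93 = 16554
Group 7: 12600 × 0.963 + 5300 × 0.287 = 12134 + 1521 = 13655
Giving 6450 / 20319 / 16774 / 12087 / 20835 / 16554 / 13655.
Period 2.
Births: 20319 × 0.301 = 6116, 16774 × 0.094 = 1577 ⇒ total 7693
Group 2: 6450 × 0.963 = 6211
Group 3: 20319 × 0.964 = 19588
Group 4: 16774 × 0.937 = 15717
Group 5: 12087 × 0.926 = 11193
Group 6: 20835 × 0.93 = 19377
Group 7: 16554 × 0.963 + 13655 × 0.287 = 15942 + 3919 = 19861
Giving 7693 / 6211 / 19588 / 15717 / 11193 / 19377 / 19861.
Period 3.
Births: 6211 × 0.301 = 1870, 19588 × 0.094 = 1841 ⇒ total 3711
Group 2: 7693 × 0.963 = 7408
Group 3: 6211 × 0.964 = 5987
Group 4: 19588 × 0.937 = 18354
Group 5: 15717 × 0.926 = 14554
Group 6: 11193 × 0.93 = 10409
Group 7: 19377 × 0.963 + 19861 × 0.287 = 18660 + 5700 = 24360
Giving 3711 / 7408 / 5987 / 18354 / 14554 / 10409 / 24360.
Total after period 3: 3711 + 7408 + 5987 + 18354 + 14554 + 10409 + 24360 = 84783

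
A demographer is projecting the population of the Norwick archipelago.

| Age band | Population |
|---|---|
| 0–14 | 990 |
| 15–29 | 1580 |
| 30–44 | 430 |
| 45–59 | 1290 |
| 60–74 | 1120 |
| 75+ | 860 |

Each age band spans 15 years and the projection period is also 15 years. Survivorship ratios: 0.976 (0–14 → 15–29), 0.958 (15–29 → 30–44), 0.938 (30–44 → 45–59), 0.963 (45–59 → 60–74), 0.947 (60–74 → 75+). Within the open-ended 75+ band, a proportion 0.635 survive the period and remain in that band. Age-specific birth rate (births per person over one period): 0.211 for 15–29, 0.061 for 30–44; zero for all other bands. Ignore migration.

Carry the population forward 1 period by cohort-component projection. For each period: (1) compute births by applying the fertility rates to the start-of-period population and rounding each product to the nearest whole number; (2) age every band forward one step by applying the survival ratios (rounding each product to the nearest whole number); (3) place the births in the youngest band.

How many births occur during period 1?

— Period 1 —
Births: 1580 × 0.211 = 333, 430 × 0.061 = 26 → 359
15–29: 990 × 0.976 = 966
30–44: 1580 × 0.958 = 1514
45–59: 430 × 0.938 = 403
60–74: 1290 × 0.963 = 1242
75+: 1120 × 0.947 + 860 × 0.635 = 1061 + 546 = 1607
→ [359, 966, 1514, 403, 1242, 1607]

359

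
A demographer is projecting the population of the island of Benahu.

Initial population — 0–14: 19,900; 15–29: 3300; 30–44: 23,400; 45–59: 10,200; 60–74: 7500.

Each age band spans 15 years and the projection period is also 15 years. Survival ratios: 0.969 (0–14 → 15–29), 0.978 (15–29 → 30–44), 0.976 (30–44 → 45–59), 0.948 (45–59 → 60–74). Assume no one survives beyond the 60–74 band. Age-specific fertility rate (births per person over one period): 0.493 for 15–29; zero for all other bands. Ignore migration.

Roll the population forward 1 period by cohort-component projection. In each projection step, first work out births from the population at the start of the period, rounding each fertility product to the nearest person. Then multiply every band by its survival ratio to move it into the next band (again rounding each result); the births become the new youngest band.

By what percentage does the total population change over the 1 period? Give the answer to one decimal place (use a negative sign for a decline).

-11.9

— Period 1 —
Births: 3300 × 0.493 = 1627
15–29: 19900 × 0.969 = 19283
30–44: 3300 × 0.978 = 3227
45–59: 23400 × 0.976 = 22838
60–74: 10200 × 0.948 = 9670
→ [1627, 19283, 3227, 22838, 9670]
Total: 64300 → 56645; change = -7655; percentage change = -11.9%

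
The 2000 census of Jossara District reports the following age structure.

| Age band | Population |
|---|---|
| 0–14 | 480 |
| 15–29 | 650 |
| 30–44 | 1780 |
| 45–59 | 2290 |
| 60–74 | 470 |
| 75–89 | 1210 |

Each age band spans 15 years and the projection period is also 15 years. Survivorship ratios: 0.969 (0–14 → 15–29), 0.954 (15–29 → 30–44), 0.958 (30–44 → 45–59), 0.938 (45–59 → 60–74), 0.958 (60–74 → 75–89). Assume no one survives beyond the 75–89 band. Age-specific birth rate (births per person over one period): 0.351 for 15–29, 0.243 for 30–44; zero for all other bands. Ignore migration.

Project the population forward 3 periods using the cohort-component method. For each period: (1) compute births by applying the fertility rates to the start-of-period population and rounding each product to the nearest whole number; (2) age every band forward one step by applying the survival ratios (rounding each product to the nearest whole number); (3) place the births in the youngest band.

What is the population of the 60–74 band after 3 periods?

After projecting period 1:
Births: 650 × 0.351 = 228, 1780 × 0.243 = 433 ⇒ total 661
15–29: 480 × 0.969 = 465
30–44: 650 × 0.954 = 620
45–59: 1780 × 0.958 = 1705
60–74: 2290 × 0.938 = 2148
75–89: 470 × 0.958 = 450
Giving 661 / 465 / 620 / 1705 / 2148 / 450.
After projecting period 2:
Births: 465 × 0.351 = 163, 620 × 0.243 = 151 ⇒ total 314
15–29: 661 × 0.969 = 641
30–44: 465 × 0.954 = 444
45–59: 620 × 0.958 = 594
60–74: 1705 × 0.938 = 1599
75–89: 2148 × 0.958 = 2058
Giving 314 / 641 / 444 / 594 / 1599 / 2058.
After projecting period 3:
Births: 641 × 0.351 = 225, 444 × 0.243 = 108 ⇒ total 333
15–29: 314 × 0.969 = 304
30–44: 641 × 0.954 = 612
45–59: 444 × 0.958 = 425
60–74: 594 × 0.938 = 557
75–89: 1599 × 0.958 = 1532
Giving 333 / 304 / 612 / 425 / 557 / 1532.

557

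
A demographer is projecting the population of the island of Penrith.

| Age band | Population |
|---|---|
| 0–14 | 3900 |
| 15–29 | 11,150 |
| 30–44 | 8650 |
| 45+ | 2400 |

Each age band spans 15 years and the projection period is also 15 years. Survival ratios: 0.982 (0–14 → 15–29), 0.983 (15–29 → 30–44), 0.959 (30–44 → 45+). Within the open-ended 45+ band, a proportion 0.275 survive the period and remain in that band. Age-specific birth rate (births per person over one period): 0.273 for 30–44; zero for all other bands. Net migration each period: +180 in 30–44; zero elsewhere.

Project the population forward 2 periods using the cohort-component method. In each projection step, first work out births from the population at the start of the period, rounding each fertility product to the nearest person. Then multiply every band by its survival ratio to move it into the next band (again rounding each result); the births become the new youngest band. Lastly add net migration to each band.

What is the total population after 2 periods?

22451

Let band 1 be 0–14 through band 4 = 45+.
After projecting period 1:
Births: 8650 × 0.273 = 2361
Band 2: 3900 × 0.982 = 3830
Band 3: 11150 × 0.983 = 10960
Band 4: 8650 × 0.959 + 2400 × 0.275 = 8295 + 660 = 8955
Net migration: Band 3 + 180 → 11140
→ [2361, 3830, 11140, 8955]
After projecting period 2:
Births: 11140 × 0.273 = 3041
Band 2: 2361 × 0.982 = 2319
Band 3: 3830 × 0.983 = 3765
Band 4: 11140 × 0.959 + 8955 × 0.275 = 10683 + 2463 = 13146
Net migration: Band 3 + 180 → 3945
→ [3041, 2319, 3945, 13146]
Total after period 2: 3041 + 2319 + 3945 + 13146 = 22451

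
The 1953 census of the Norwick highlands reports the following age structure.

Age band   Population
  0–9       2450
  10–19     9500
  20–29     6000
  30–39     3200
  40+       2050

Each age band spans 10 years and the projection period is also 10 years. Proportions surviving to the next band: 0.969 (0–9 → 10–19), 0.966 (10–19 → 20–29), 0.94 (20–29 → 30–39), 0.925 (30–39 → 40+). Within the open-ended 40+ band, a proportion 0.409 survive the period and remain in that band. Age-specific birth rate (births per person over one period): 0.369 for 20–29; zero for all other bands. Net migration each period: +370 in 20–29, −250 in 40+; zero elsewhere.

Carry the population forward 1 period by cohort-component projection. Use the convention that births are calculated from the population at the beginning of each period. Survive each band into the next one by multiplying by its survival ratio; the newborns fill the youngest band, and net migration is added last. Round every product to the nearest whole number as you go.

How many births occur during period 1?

2214

Numbering the groups 1..5 from youngest to oldest:
Period 1:
Births: 6000 × 0.369 = 2214
Group 2: 2450 × 0.969 = 2374
Group 3: 9500 × 0.966 = 9177
Group 4: 6000 × 0.94 = 5640
Group 5: 3200 × 0.925 + 2050 × 0.409 = 2960 + 838 = 3798
Net migration: Group 3 + 370 → 9547; Group 5 − 250 → 3548
Giving 2214 / 2374 / 9547 / 5640 / 3548.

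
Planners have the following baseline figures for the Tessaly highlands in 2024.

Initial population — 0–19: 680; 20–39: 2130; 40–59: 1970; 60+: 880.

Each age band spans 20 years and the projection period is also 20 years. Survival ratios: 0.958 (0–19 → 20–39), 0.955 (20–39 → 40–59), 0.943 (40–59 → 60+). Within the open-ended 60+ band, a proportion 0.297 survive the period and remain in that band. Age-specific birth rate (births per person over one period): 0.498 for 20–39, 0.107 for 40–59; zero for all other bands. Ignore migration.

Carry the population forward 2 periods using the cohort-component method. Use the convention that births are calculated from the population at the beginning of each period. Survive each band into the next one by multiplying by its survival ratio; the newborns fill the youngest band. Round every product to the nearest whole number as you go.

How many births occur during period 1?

1272

Numbering the bands 1..4 from youngest to oldest:
[period 1]
Births: 2130 × 0.498 = 1061, 1970 × 0.107 = 211 → 1272
Band 2: 680 × 0.958 = 651
Band 3: 2130 × 0.955 = 2034
Band 4: 1970 × 0.943 + 880 × 0.297 = 1858 + 261 = 2119
Population now: 0–19=1272, 20–39=651, 40–59=2034, 60+=2119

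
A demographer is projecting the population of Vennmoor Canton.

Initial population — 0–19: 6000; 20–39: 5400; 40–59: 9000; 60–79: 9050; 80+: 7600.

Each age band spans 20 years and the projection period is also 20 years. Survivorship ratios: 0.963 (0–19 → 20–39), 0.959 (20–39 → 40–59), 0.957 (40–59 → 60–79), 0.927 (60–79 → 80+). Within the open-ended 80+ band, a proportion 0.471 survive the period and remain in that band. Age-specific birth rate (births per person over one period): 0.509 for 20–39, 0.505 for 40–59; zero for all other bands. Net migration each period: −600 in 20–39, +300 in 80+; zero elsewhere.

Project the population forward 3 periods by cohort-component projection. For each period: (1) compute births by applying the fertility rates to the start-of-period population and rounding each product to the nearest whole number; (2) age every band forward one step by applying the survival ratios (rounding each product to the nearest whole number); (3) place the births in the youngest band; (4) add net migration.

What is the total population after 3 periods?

Period 1:
Births: 5400 × 0.509 = 2749 ; 9000 × 0.505 = 4545 → total 7294
20–39: 6000 × 0.963 = 5778
40–59: 5400 × 0.959 = 5179
60–79: 9000 × 0.957 = 8613
80+: 9050 × 0.927 + 7600 × 0.471 = 8389 + 3580 = 11969
Net migration: 20–39 − 600 → 5178; 80+ + 300 → 12269
→ [7294, 5178, 5179, 8613, 12269]
Period 2:
Births: 5178 × 0.509 = 2636 ; 5179 × 0.505 = 2615 → total 5251
20–39: 7294 × 0.963 = 7024
40–59: 5178 × 0.959 = 4966
60–79: 5179 × 0.957 = 4956
80+: 8613 × 0.927 + 12269 × 0.471 = 7984 + 5779 = 13763
Net migration: 20–39 − 600 → 6424; 80+ + 300 → 14063
→ [5251, 6424, 4966, 4956, 14063]
Period 3:
Births: 6424 × 0.509 = 3270 ; 4966 × 0.505 = 2508 → total 5778
20–39: 5251 × 0.963 = 5057
40–59: 6424 × 0.959 = 6161
60–79: 4966 × 0.957 = 4752
80+: 4956 × 0.927 + 14063 × 0.471 = 4594 + 6624 = 11218
Net migration: 20–39 − 600 → 4457; 80+ + 300 → 11518
→ [5778, 4457, 6161, 4752, 11518]
Total after period 3: 5778 + 4457 + 6161 + 4752 + 11518 = 32666

32666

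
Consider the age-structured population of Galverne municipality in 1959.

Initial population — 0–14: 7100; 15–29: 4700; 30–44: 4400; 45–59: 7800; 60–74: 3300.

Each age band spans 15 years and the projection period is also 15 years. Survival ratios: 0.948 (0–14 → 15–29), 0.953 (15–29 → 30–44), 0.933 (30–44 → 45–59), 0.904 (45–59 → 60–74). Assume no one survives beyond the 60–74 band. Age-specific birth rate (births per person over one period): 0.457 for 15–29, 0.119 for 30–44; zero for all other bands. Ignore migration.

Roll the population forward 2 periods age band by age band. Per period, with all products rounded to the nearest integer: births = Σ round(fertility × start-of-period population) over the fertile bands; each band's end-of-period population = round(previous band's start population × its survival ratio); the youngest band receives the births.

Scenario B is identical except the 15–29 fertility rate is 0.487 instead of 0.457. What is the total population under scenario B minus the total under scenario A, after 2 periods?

336

[period 1]
Births: 4700 × 0.457 = 2148 ; 4400 × 0.119 = 524 → total 2672
15–29: 7100 × 0.948 = 6731
30–44: 4700 × 0.953 = 4479
45–59: 4400 × 0.933 = 4105
60–74: 7800 × 0.904 = 7051
End of period: [2672, 6731, 4479, 4105, 7051]
[period 2]
Births: 6731 × 0.457 = 3076 ; 4479 × 0.119 = 533 → total 3609
15–29: 2672 × 0.948 = 2533
30–44: 6731 × 0.953 = 6415
45–59: 4479 × 0.933 = 4179
60–74: 4105 × 0.904 = 3711
End of period: [3609, 2533, 6415, 4179, 3711]
Scenario A total after 2 periods: 20447
Scenario B projection —
[period 1]
Births: 4700 × 0.487 = 2289 ; 4400 × 0.119 = 524 → total 2813
15–29: 7100 × 0.948 = 6731
30–44: 4700 × 0.953 = 4479
45–59: 4400 × 0.933 = 4105
60–74: 7800 × 0.904 = 7051
End of period: [2813, 6731, 4479, 4105, 7051]
[period 2]
Births: 6731 × 0.487 = 3278 ; 4479 × 0.119 = 533 → total 3811
15–29: 2813 × 0.948 = 2667
30–44: 6731 × 0.953 = 6415
45–59: 4479 × 0.933 = 4179
60–74: 4105 × 0.904 = 3711
End of period: [3811, 2667, 6415, 4179, 3711]
Scenario B total after 2 periods: 20783
Difference B − A = 20783 − 20447 = 336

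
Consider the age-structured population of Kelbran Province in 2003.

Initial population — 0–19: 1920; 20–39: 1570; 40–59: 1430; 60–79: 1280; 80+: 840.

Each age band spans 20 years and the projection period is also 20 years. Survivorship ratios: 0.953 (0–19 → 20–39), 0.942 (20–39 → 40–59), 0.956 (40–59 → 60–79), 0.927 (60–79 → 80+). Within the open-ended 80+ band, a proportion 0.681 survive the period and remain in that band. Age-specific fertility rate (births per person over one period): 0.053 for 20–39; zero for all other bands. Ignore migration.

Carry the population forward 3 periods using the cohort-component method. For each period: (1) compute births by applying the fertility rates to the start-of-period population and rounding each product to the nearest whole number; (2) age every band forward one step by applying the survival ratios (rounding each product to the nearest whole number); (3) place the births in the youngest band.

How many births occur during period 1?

Numbering the bands 1..5 from youngest to oldest:
Period 1:
Births: 1570 × 0.053 = 83
Band 2: 1920 × 0.953 = 1830
Band 3: 1570 × 0.942 = 1479
Band 4: 1430 × 0.956 = 1367
Band 5: 1280 × 0.927 + 840 × 0.681 = 1187 + 572 = 1759
Giving 83 / 1830 / 1479 / 1367 / 1759.

83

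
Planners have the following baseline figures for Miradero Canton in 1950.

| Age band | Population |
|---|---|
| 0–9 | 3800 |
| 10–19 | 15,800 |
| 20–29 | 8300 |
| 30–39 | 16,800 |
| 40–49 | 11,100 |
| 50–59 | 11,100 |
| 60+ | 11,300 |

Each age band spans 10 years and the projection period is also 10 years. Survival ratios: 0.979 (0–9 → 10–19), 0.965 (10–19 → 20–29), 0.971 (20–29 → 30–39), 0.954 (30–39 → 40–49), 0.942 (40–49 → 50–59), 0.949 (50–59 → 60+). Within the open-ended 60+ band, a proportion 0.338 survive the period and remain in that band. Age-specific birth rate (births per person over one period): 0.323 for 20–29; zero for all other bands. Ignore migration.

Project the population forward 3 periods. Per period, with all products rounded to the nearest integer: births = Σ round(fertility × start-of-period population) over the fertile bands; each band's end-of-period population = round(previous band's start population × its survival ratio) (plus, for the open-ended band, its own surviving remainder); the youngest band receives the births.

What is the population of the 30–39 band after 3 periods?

Period 1:
Births: 8300 × 0.323 = 2681
10–19: 3800 × 0.979 = 3720
20–29: 15800 × 0.965 = 15247
30–39: 8300 × 0.971 = 8059
40–49: 16800 × 0.954 = 16027
50–59: 11100 × 0.942 = 10456
60+: 11100 × 0.949 + 11300 × 0.338 = 10534 + 3819 = 14353
Population now: 0–9=2681, 10–19=3720, 20–29=15247, 30–39=8059, 40–49=16027, 50–59=10456, 60+=14353
Period 2:
Births: 15247 × 0.323 = 4925
10–19: 2681 × 0.979 = 2625
20–29: 3720 × 0.965 = 3590
30–39: 15247 × 0.971 = 14805
40–49: 8059 × 0.954 = 7688
50–59: 16027 × 0.942 = 15097
60+: 10456 × 0.949 + 14353 × 0.338 = 9923 + 4851 = 14774
Population now: 0–9=4925, 10–19=2625, 20–29=3590, 30–39=14805, 40–49=7688, 50–59=15097, 60+=14774
Period 3:
Births: 3590 × 0.323 = 1160
10–19: 4925 × 0.979 = 4822
20–29: 2625 × 0.965 = 2533
30–39: 3590 × 0.971 = 3486
40–49: 14805 × 0.954 = 14124
50–59: 7688 × 0.942 = 7242
60+: 15097 × 0.949 + 14774 × 0.338 = 14327 + 4994 = 19321
Population now: 0–9=1160, 10–19=4822, 20–29=2533, 30–39=3486, 40–49=14124, 50–59=7242, 60+=19321

3486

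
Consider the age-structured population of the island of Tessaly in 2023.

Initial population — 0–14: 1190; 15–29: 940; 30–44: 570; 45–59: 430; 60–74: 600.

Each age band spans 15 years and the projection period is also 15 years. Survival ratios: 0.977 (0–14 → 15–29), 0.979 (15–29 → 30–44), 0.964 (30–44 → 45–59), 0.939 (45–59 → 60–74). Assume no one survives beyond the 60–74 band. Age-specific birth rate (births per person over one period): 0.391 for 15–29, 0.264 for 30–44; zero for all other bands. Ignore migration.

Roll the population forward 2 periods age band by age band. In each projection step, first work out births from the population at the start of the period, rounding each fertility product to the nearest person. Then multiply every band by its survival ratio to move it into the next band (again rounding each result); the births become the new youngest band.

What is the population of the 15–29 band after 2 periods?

506

(Groups numbered youngest = 1 to oldest = 5.)
Period 1:
Births: 940 × 0.391 = 368  |  570 × 0.264 = 150 → total 518
Group 2: 1190 × 0.977 = 1163
Group 3: 940 × 0.979 = 920
Group 4: 570 × 0.964 = 549
Group 5: 430 × 0.939 = 404
Giving 518 / 1163 / 920 / 549 / 404.
Period 2:
Births: 1163 × 0.391 = 455  |  920 × 0.264 = 243 → total 698
Group 2: 518 × 0.977 = 506
Group 3: 1163 × 0.979 = 1139
Group 4: 920 × 0.964 = 887
Group 5: 549 × 0.939 = 516
Giving 698 / 506 / 1139 / 887 / 516.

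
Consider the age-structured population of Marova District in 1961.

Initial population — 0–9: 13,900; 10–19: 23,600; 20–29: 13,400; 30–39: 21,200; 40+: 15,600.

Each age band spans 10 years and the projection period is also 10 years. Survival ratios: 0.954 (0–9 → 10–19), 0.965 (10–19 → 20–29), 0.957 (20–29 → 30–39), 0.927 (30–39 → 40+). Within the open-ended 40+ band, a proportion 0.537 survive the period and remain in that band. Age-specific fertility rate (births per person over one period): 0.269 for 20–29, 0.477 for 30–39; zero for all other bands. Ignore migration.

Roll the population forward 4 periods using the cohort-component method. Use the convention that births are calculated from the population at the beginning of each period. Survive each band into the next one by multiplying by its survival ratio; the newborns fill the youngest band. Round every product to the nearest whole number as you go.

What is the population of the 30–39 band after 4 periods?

12085

— Period 1 —
Births: 13400 × 0.269 = 3605  |  21200 × 0.477 = 10112 → 13717
10–19: 13900 × 0.954 = 13261
20–29: 23600 × 0.965 = 22774
30–39: 13400 × 0.957 = 12824
40+: 21200 × 0.927 + 15600 × 0.537 = 19652 + 8377 = 28029
Giving 13717 / 13261 / 22774 / 12824 / 28029.
— Period 2 —
Births: 22774 × 0.269 = 6126  |  12824 × 0.477 = 6117 → 12243
10–19: 13717 × 0.954 = 13086
20–29: 13261 × 0.965 = 12797
30–39: 22774 × 0.957 = 21795
40+: 12824 × 0.927 + 28029 × 0.537 = 11888 + 15052 = 26940
Giving 12243 / 13086 / 12797 / 21795 / 26940.
— Period 3 —
Births: 12797 × 0.269 = 3442  |  21795 × 0.477 = 10396 → 13838
10–19: 12243 × 0.954 = 11680
20–29: 13086 × 0.965 = 12628
30–39: 12797 × 0.957 = 12247
40+: 21795 × 0.927 + 26940 × 0.537 = 20204 + 14467 = 34671
Giving 13838 / 11680 / 12628 / 12247 / 34671.
— Period 4 —
Births: 12628 × 0.269 = 3397  |  12247 × 0.477 = 5842 → 9239
10–19: 13838 × 0.954 = 13201
20–29: 11680 × 0.965 = 11271
30–39: 12628 × 0.957 = 12085
40+: 12247 × 0.927 + 34671 × 0.537 = 11353 + 18618 = 29971
Giving 9239 / 13201 / 11271 / 12085 / 29971.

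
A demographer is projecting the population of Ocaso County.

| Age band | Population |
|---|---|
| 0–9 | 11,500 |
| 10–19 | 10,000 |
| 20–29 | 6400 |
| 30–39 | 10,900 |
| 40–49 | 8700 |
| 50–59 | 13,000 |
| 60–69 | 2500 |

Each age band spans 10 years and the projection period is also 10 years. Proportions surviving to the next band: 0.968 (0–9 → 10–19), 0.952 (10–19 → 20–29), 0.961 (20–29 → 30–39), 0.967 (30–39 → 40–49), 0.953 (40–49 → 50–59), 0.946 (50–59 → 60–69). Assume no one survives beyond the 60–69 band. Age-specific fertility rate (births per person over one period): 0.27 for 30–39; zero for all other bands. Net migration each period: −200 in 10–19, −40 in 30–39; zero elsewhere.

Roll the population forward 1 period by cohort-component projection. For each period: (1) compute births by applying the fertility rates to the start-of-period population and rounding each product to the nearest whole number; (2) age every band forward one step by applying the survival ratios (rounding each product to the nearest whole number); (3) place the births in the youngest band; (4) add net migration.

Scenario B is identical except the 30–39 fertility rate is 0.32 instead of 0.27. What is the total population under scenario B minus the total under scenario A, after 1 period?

545

— Period 1 —
Births: 10900 × 0.27 = 2943
10–19: 11500 × 0.968 = 11132
20–29: 10000 × 0.952 = 9520
30–39: 6400 × 0.961 = 6150
40–49: 10900 × 0.967 = 10540
50–59: 8700 × 0.953 = 8291
60–69: 13000 × 0.946 = 12298
Net migration: 10–19 − 200 → 10932; 30–39 − 40 → 6110
→ [2943, 10932, 9520, 6110, 10540, 8291, 12298]
Scenario A total after 1 period: 60634
Scenario B projection —
— Period 1 —
Births: 10900 × 0.32 = 3488
10–19: 11500 × 0.968 = 11132
20–29: 10000 × 0.952 = 9520
30–39: 6400 × 0.961 = 6150
40–49: 10900 × 0.967 = 10540
50–59: 8700 × 0.953 = 8291
60–69: 13000 × 0.946 = 12298
Net migration: 10–19 − 200 → 10932; 30–39 − 40 → 6110
→ [3488, 10932, 9520, 6110, 10540, 8291, 12298]
Scenario B total after 1 period: 61179
Difference B − A = 61179 − 60634 = 545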